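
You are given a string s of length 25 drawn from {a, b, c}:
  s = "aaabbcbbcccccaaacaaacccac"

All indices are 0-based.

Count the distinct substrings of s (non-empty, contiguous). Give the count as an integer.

273

rank | idx | suffix
   0 |   0 | aaabbcbbcccccaaacaaacccac
   1 |  13 | aaacaaacccac
   2 |  17 | aaacccac
   3 |   1 | aabbcbbcccccaaacaaacccac
   4 |  14 | aacaaacccac
   5 |  18 | aacccac
   6 |   2 | abbcbbcccccaaacaaacccac
   7 |  23 | ac
   8 |  15 | acaaacccac
   9 |  19 | acccac
  10 |   3 | bbcbbcccccaaacaaacccac
  11 |   6 | bbcccccaaacaaacccac
  12 |   4 | bcbbcccccaaacaaacccac
  13 |   7 | bcccccaaacaaacccac
  14 |  24 | c
  15 |  12 | caaacaaacccac
  16 |  16 | caaacccac
  17 |  22 | cac
  18 |   5 | cbbcccccaaacaaacccac
  19 |  11 | ccaaacaaacccac
  20 |  21 | ccac
  21 |  10 | cccaaacaaacccac
  22 |  20 | cccac
  23 |   9 | ccccaaacaaacccac
  24 |   8 | cccccaaacaaacccac

SA = [0, 13, 17, 1, 14, 18, 2, 23, 15, 19, 3, 6, 4, 7, 24, 12, 16, 22, 5, 11, 21, 10, 20, 9, 8]
rank  pair      lcp
   1  s[0:],s[13:]  3  'aaa'
   2  s[13:],s[17:]  4  'aaac'
   3  s[17:],s[1:]  2  'aa'
   4  s[1:],s[14:]  2  'aa'
   5  s[14:],s[18:]  3  'aac'
   6  s[18:],s[2:]  1  'a'
   7  s[2:],s[23:]  1  'a'
   8  s[23:],s[15:]  2  'ac'
   9  s[15:],s[19:]  2  'ac'
  10  s[19:],s[3:]  0  ''
  11  s[3:],s[6:]  3  'bbc'
  12  s[6:],s[4:]  1  'b'
  13  s[4:],s[7:]  2  'bc'
  14  s[7:],s[24:]  0  ''
  15  s[24:],s[12:]  1  'c'
  16  s[12:],s[16:]  5  'caaac'
  17  s[16:],s[22:]  2  'ca'
  18  s[22:],s[5:]  1  'c'
  19  s[5:],s[11:]  1  'c'
  20  s[11:],s[21:]  3  'cca'
  21  s[21:],s[10:]  2  'cc'
  22  s[10:],s[20:]  4  'ccca'
  23  s[20:],s[9:]  3  'ccc'
  24  s[9:],s[8:]  4  'cccc'

n(n+1)/2 = 25·26/2 = 325
Σ LCP = 0 + 3 + 4 + 2 + 2 + 3 + 1 + 1 + 2 + 2 + 0 + 3 + 1 + 2 + 0 + 1 + 5 + 2 + 1 + 1 + 3 + 2 + 4 + 3 + 4 = 52
distinct = 325 − 52 = 273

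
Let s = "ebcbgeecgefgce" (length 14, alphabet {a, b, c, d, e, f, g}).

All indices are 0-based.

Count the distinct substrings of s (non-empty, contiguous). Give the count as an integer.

95

rank→(start, suffix):
  0 → (1, 'bcbgeecgefgce')
  1 → (3, 'bgeecgefgce')
  2 → (2, 'cbgeecgefgce')
  3 → (12, 'ce')
  4 → (7, 'cgefgce')
  5 → (13, 'e')
  6 → (0, 'ebcbgeecgefgce')
  7 → (6, 'ecgefgce')
  8 → (5, 'eecgefgce')
  9 → (9, 'efgce')
  10 → (10, 'fgce')
  11 → (11, 'gce')
  12 → (4, 'geecgefgce')
  13 → (8, 'gefgce')

SA = [1, 3, 2, 12, 7, 13, 0, 6, 5, 9, 10, 11, 4, 8]
rank  pair      lcp
   1  s[1:],s[3:]  1  'b'
   2  s[3:],s[2:]  0  ''
   3  s[2:],s[12:]  1  'c'
   4  s[12:],s[7:]  1  'c'
   5  s[7:],s[13:]  0  ''
   6  s[13:],s[0:]  1  'e'
   7  s[0:],s[6:]  1  'e'
   8  s[6:],s[5:]  1  'e'
   9  s[5:],s[9:]  1  'e'
  10  s[9:],s[10:]  0  ''
  11  s[10:],s[11:]  0  ''
  12  s[11:],s[4:]  1  'g'
  13  s[4:],s[8:]  2  'ge'

n(n+1)/2 = 14·15/2 = 105
Σ LCP = 0 + 1 + 0 + 1 + 1 + 0 + 1 + 1 + 1 + 1 + 0 + 0 + 1 + 2 = 10
distinct = 105 − 10 = 95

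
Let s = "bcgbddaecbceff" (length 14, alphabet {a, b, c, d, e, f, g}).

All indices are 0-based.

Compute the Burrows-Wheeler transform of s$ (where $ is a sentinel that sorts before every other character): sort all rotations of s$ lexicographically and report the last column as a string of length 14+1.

rank  rotation         last
    0  $bcgbddaecbceff  f
    1  aecbceff$bcgbdd  d
    2  bceff$bcgbddaec  c
    3  bcgbddaecbceff$  $
    4  bddaecbceff$bcg  g
    5  cbceff$bcgbddae  e
    6  ceff$bcgbddaecb  b
    7  cgbddaecbceff$b  b
    8  daecbceff$bcgbd  d
    9  ddaecbceff$bcgb  b
   10  ecbceff$bcgbdda  a
   11  eff$bcgbddaecbc  c
   12  f$bcgbddaecbcef  f
   13  ff$bcgbddaecbce  e
   14  gbddaecbceff$bc  c

fdc$gebbdbacfec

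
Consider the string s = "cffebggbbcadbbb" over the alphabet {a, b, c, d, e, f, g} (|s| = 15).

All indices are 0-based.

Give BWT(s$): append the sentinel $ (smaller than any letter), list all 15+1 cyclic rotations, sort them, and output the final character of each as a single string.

bcbbdgbeb$affcgb

rank  rotation          last
    0  $cffebggbbcadbbb  b
    1  adbbb$cffebggbbc  c
    2  b$cffebggbbcadbb  b
    3  bb$cffebggbbcadb  b
    4  bbb$cffebggbbcad  d
    5  bbcadbbb$cffebgg  g
    6  bcadbbb$cffebggb  b
    7  bggbbcadbbb$cffe  e
    8  cadbbb$cffebggbb  b
    9  cffebggbbcadbbb$  $
   10  dbbb$cffebggbbca  a
   11  ebggbbcadbbb$cff  f
   12  febggbbcadbbb$cf  f
   13  ffebggbbcadbbb$c  c
   14  gbbcadbbb$cffebg  g
   15  ggbbcadbbb$cffeb  b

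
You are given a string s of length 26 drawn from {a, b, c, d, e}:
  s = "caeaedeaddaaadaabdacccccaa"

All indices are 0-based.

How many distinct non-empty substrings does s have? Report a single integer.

314

rank | idx | suffix
   0 |  25 | a
   1 |  24 | aa
   2 |  10 | aaadaabdacccccaa
   3 |  14 | aabdacccccaa
   4 |  11 | aadaabdacccccaa
   5 |  15 | abdacccccaa
   6 |  18 | acccccaa
   7 |  12 | adaabdacccccaa
   8 |   7 | addaaadaabdacccccaa
   9 |   1 | aeaedeaddaaadaabdacccccaa
  10 |   3 | aedeaddaaadaabdacccccaa
  11 |  16 | bdacccccaa
  12 |  23 | caa
  13 |   0 | caeaedeaddaaadaabdacccccaa
  14 |  22 | ccaa
  15 |  21 | cccaa
  16 |  20 | ccccaa
  17 |  19 | cccccaa
  18 |   9 | daaadaabdacccccaa
  19 |  13 | daabdacccccaa
  20 |  17 | dacccccaa
  21 |   8 | ddaaadaabdacccccaa
  22 |   5 | deaddaaadaabdacccccaa
  23 |   6 | eaddaaadaabdacccccaa
  24 |   2 | eaedeaddaaadaabdacccccaa
  25 |   4 | edeaddaaadaabdacccccaa

SA = [25, 24, 10, 14, 11, 15, 18, 12, 7, 1, 3, 16, 23, 0, 22, 21, 20, 19, 9, 13, 17, 8, 5, 6, 2, 4]
[i] adj suffixes → lcp
  [1] 25/24 → 1 ('a')
  [2] 24/10 → 2 ('aa')
  [3] 10/14 → 2 ('aa')
  [4] 14/11 → 2 ('aa')
  [5] 11/15 → 1 ('a')
  [6] 15/18 → 1 ('a')
  [7] 18/12 → 1 ('a')
  [8] 12/7 → 2 ('ad')
  [9] 7/1 → 1 ('a')
  [10] 1/3 → 2 ('ae')
  [11] 3/16 → 0 ('')
  [12] 16/23 → 0 ('')
  [13] 23/0 → 2 ('ca')
  [14] 0/22 → 1 ('c')
  [15] 22/21 → 2 ('cc')
  [16] 21/20 → 3 ('ccc')
  [17] 20/19 → 4 ('cccc')
  [18] 19/9 → 0 ('')
  [19] 9/13 → 3 ('daa')
  [20] 13/17 → 2 ('da')
  [21] 17/8 → 1 ('d')
  [22] 8/5 → 1 ('d')
  [23] 5/6 → 0 ('')
  [24] 6/2 → 2 ('ea')
  [25] 2/4 → 1 ('e')

n(n+1)/2 = 26·27/2 = 351
Σ LCP = 0 + 1 + 2 + 2 + 2 + 1 + 1 + 1 + 2 + 1 + 2 + 0 + 0 + 2 + 1 + 2 + 3 + 4 + 0 + 3 + 2 + 1 + 1 + 0 + 2 + 1 = 37
distinct = 351 − 37 = 314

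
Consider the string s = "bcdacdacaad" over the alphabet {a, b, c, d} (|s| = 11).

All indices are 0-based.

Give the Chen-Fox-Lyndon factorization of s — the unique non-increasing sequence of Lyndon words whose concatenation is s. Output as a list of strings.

["bcd", "acd", "ac", "aad"]

emit factor 1: 'bcd' (i=0, period=3)
emit factor 2: 'acd' (i=3, period=3)
emit factor 3: 'ac' (i=6, period=2)
emit factor 4: 'aad' (i=8, period=3)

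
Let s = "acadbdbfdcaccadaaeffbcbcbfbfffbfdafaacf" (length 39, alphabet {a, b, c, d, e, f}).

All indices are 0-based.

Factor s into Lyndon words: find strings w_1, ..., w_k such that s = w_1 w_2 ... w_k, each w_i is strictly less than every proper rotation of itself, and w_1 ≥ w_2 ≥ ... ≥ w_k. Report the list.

emit factor 1: 'acadbdbfdcaccad' (i=0, period=15)
emit factor 2: 'aaeffbcbcbfbfffbfdaf' (i=15, period=20)
emit factor 3: 'aacf' (i=35, period=4)

["acadbdbfdcaccad", "aaeffbcbcbfbfffbfdaf", "aacf"]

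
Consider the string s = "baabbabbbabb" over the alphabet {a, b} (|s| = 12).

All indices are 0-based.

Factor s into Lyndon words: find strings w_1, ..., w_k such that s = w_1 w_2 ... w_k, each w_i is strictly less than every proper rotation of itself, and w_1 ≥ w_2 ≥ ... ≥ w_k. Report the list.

emit factor 1: 'b' (i=0, period=1)
emit factor 2: 'aabbabbbabb' (i=1, period=11)

["b", "aabbabbbabb"]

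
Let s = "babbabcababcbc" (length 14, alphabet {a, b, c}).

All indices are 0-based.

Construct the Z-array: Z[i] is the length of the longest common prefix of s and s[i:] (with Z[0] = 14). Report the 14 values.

[14, 0, 1, 3, 0, 1, 0, 0, 3, 0, 1, 0, 1, 0]

Z[0]=14
i=1: i≥r, start 0; Z[1]=0
i=2: i≥r, start 0; Z[2]=1 scan→box=[2,3)
i=3: i≥r, start 0; Z[3]=3 scan→box=[3,6)
i=4: min(r-i=2, Z[1]=0)=0; Z[4]=0
i=5: min(r-i=1, Z[2]=1)=1; Z[5]=1
i=6: i≥r, start 0; Z[6]=0
i=7: i≥r, start 0; Z[7]=0
i=8: i≥r, start 0; Z[8]=3 scan→box=[8,11)
i=9: min(r-i=2, Z[1]=0)=0; Z[9]=0
i=10: min(r-i=1, Z[2]=1)=1; Z[10]=1
i=11: i≥r, start 0; Z[11]=0
i=12: i≥r, start 0; Z[12]=1 scan→box=[12,13)
i=13: i≥r, start 0; Z[13]=0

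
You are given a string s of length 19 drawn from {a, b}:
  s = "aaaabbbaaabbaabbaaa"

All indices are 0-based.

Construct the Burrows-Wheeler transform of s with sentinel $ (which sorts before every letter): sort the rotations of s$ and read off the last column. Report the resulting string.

rank  rotation              last
    0  $aaaabbbaaabbaabbaaa  a
    1  a$aaaabbbaaabbaabbaa  a
    2  aa$aaaabbbaaabbaabba  a
    3  aaa$aaaabbbaaabbaabb  b
    4  aaaabbbaaabbaabbaaa$  $
    5  aaabbaabbaaa$aaaabbb  b
    6  aaabbbaaabbaabbaaa$a  a
    7  aabbaaa$aaaabbbaaabb  b
    8  aabbaabbaaa$aaaabbba  a
    9  aabbbaaabbaabbaaa$aa  a
   10  abbaaa$aaaabbbaaabba  a
   11  abbaabbaaa$aaaabbbaa  a
   12  abbbaaabbaabbaaa$aaa  a
   13  baaa$aaaabbbaaabbaab  b
   14  baaabbaabbaaa$aaaabb  b
   15  baabbaaa$aaaabbbaaab  b
   16  bbaaa$aaaabbbaaabbaa  a
   17  bbaaabbaabbaaa$aaaab  b
   18  bbaabbaaa$aaaabbbaaa  a
   19  bbbaaabbaabbaaa$aaaa  a

aaab$babaaaaabbbabaa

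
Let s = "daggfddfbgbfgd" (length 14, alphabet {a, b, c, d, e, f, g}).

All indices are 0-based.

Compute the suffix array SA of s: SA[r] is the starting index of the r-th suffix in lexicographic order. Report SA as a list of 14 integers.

rank→(start, suffix):
  0 → (1, 'aggfddfbgbfgd')
  1 → (10, 'bfgd')
  2 → (8, 'bgbfgd')
  3 → (13, 'd')
  4 → (0, 'daggfddfbgbfgd')
  5 → (5, 'ddfbgbfgd')
  6 → (6, 'dfbgbfgd')
  7 → (7, 'fbgbfgd')
  8 → (4, 'fddfbgbfgd')
  9 → (11, 'fgd')
  10 → (9, 'gbfgd')
  11 → (12, 'gd')
  12 → (3, 'gfddfbgbfgd')
  13 → (2, 'ggfddfbgbfgd')

[1, 10, 8, 13, 0, 5, 6, 7, 4, 11, 9, 12, 3, 2]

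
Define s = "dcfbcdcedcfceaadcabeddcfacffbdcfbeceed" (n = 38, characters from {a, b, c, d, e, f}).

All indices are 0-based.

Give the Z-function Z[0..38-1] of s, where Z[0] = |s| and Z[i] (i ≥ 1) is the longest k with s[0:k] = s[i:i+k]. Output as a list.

[38, 0, 0, 0, 0, 2, 0, 0, 3, 0, 0, 0, 0, 0, 0, 2, 0, 0, 0, 0, 1, 3, 0, 0, 0, 0, 0, 0, 0, 4, 0, 0, 0, 0, 0, 0, 0, 1]

Z[0]=38
i=1: i≥r, start 0; Z[1]=0
i=2: i≥r, start 0; Z[2]=0
i=3: i≥r, start 0; Z[3]=0
i=4: i≥r, start 0; Z[4]=0
i=5: i≥r, start 0; Z[5]=2 grow→box=[5,7)
i=6: min(r-i=1, Z[1]=0)=0; Z[6]=0
i=7: i≥r, start 0; Z[7]=0
i=8: i≥r, start 0; Z[8]=3 grow→box=[8,11)
i=9: min(r-i=2, Z[1]=0)=0; Z[9]=0
i=10: min(r-i=1, Z[2]=0)=0; Z[10]=0
i=11: i≥r, start 0; Z[11]=0
i=12: i≥r, start 0; Z[12]=0
i=13: i≥r, start 0; Z[13]=0
i=14: i≥r, start 0; Z[14]=0
i=15: i≥r, start 0; Z[15]=2 grow→box=[15,17)
i=16: min(r-i=1, Z[1]=0)=0; Z[16]=0
i=17: i≥r, start 0; Z[17]=0
i=18: i≥r, start 0; Z[18]=0
i=19: i≥r, start 0; Z[19]=0
i=20: i≥r, start 0; Z[20]=1 grow→box=[20,21)
i=21: i≥r, start 0; Z[21]=3 grow→box=[21,24)
i=22: min(r-i=2, Z[1]=0)=0; Z[22]=0
i=23: min(r-i=1, Z[2]=0)=0; Z[23]=0
i=24: i≥r, start 0; Z[24]=0
i=25: i≥r, start 0; Z[25]=0
i=26: i≥r, start 0; Z[26]=0
i=27: i≥r, start 0; Z[27]=0
i=28: i≥r, start 0; Z[28]=0
i=29: i≥r, start 0; Z[29]=4 grow→box=[29,33)
i=30: min(r-i=3, Z[1]=0)=0; Z[30]=0
i=31: min(r-i=2, Z[2]=0)=0; Z[31]=0
i=32: min(r-i=1, Z[3]=0)=0; Z[32]=0
i=33: i≥r, start 0; Z[33]=0
i=34: i≥r, start 0; Z[34]=0
i=35: i≥r, start 0; Z[35]=0
i=36: i≥r, start 0; Z[36]=0
i=37: i≥r, start 0; Z[37]=1 grow→box=[37,38)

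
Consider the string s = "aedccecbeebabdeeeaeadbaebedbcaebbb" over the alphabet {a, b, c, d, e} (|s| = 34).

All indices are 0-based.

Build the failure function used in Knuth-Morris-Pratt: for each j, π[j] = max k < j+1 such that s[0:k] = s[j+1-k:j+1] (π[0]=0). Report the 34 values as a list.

π[0] = 0
j=1 s[j]='e': π[1]=0 (border '')
j=2 s[j]='d': π[2]=0 (border '')
j=3 s[j]='c': π[3]=0 (border '')
j=4 s[j]='c': π[4]=0 (border '')
j=5 s[j]='e': π[5]=0 (border '')
j=6 s[j]='c': π[6]=0 (border '')
j=7 s[j]='b': π[7]=0 (border '')
j=8 s[j]='e': π[8]=0 (border '')
j=9 s[j]='e': π[9]=0 (border '')
j=10 s[j]='b': π[10]=0 (border '')
j=11 s[j]='a': π[11]=1 (border 'a')
j=12 s[j]='b': k: 1→0; π[12]=0 (border '')
j=13 s[j]='d': π[13]=0 (border '')
j=14 s[j]='e': π[14]=0 (border '')
j=15 s[j]='e': π[15]=0 (border '')
j=16 s[j]='e': π[16]=0 (border '')
j=17 s[j]='a': π[17]=1 (border 'a')
j=18 s[j]='e': π[18]=2 (border 'ae')
j=19 s[j]='a': k: 2→0; π[19]=1 (border 'a')
j=20 s[j]='d': k: 1→0; π[20]=0 (border '')
j=21 s[j]='b': π[21]=0 (border '')
j=22 s[j]='a': π[22]=1 (border 'a')
j=23 s[j]='e': π[23]=2 (border 'ae')
j=24 s[j]='b': k: 2→0; π[24]=0 (border '')
j=25 s[j]='e': π[25]=0 (border '')
j=26 s[j]='d': π[26]=0 (border '')
j=27 s[j]='b': π[27]=0 (border '')
j=28 s[j]='c': π[28]=0 (border '')
j=29 s[j]='a': π[29]=1 (border 'a')
j=30 s[j]='e': π[30]=2 (border 'ae')
j=31 s[j]='b': k: 2→0; π[31]=0 (border '')
j=32 s[j]='b': π[32]=0 (border '')
j=33 s[j]='b': π[33]=0 (border '')

[0, 0, 0, 0, 0, 0, 0, 0, 0, 0, 0, 1, 0, 0, 0, 0, 0, 1, 2, 1, 0, 0, 1, 2, 0, 0, 0, 0, 0, 1, 2, 0, 0, 0]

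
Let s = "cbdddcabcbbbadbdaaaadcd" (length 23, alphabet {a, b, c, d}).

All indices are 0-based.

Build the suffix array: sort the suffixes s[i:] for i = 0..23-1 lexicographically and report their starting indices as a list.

[16, 17, 18, 6, 12, 19, 11, 10, 9, 7, 14, 1, 5, 8, 0, 21, 22, 15, 13, 4, 20, 3, 2]

rank→(start, suffix):
  0 → (16, 'aaaadcd')
  1 → (17, 'aaadcd')
  2 → (18, 'aadcd')
  3 → (6, 'abcbbbadbdaaaadcd')
  4 → (12, 'adbdaaaadcd')
  5 → (19, 'adcd')
  6 → (11, 'badbdaaaadcd')
  7 → (10, 'bbadbdaaaadcd')
  8 → (9, 'bbbadbdaaaadcd')
  9 → (7, 'bcbbbadbdaaaadcd')
  10 → (14, 'bdaaaadcd')
  11 → (1, 'bdddcabcbbbadbdaaaadcd')
  12 → (5, 'cabcbbbadbdaaaadcd')
  13 → (8, 'cbbbadbdaaaadcd')
  14 → (0, 'cbdddcabcbbbadbdaaaadcd')
  15 → (21, 'cd')
  16 → (22, 'd')
  17 → (15, 'daaaadcd')
  18 → (13, 'dbdaaaadcd')
  19 → (4, 'dcabcbbbadbdaaaadcd')
  20 → (20, 'dcd')
  21 → (3, 'ddcabcbbbadbdaaaadcd')
  22 → (2, 'dddcabcbbbadbdaaaadcd')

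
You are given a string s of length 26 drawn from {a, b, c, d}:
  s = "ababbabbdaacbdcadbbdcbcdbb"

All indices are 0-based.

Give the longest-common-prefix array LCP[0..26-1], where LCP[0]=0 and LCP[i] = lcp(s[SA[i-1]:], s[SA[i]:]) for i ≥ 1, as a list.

rank→(start, suffix):
  0 → (9, 'aacbdcadbbdcbcdbb')
  1 → (0, 'ababbabbdaacbdcadbbdcbcdbb')
  2 → (2, 'abbabbdaacbdcadbbdcbcdbb')
  3 → (5, 'abbdaacbdcadbbdcbcdbb')
  4 → (10, 'acbdcadbbdcbcdbb')
  5 → (15, 'adbbdcbcdbb')
  6 → (25, 'b')
  7 → (1, 'babbabbdaacbdcadbbdcbcdbb')
  8 → (4, 'babbdaacbdcadbbdcbcdbb')
  9 → (24, 'bb')
  10 → (3, 'bbabbdaacbdcadbbdcbcdbb')
  11 → (6, 'bbdaacbdcadbbdcbcdbb')
  12 → (17, 'bbdcbcdbb')
  13 → (21, 'bcdbb')
  14 → (7, 'bdaacbdcadbbdcbcdbb')
  15 → (12, 'bdcadbbdcbcdbb')
  16 → (18, 'bdcbcdbb')
  17 → (14, 'cadbbdcbcdbb')
  18 → (20, 'cbcdbb')
  19 → (11, 'cbdcadbbdcbcdbb')
  20 → (22, 'cdbb')
  21 → (8, 'daacbdcadbbdcbcdbb')
  22 → (23, 'dbb')
  23 → (16, 'dbbdcbcdbb')
  24 → (13, 'dcadbbdcbcdbb')
  25 → (19, 'dcbcdbb')

SA = [9, 0, 2, 5, 10, 15, 25, 1, 4, 24, 3, 6, 17, 21, 7, 12, 18, 14, 20, 11, 22, 8, 23, 16, 13, 19]
[i] adj suffixes → lcp
  [1] 9/0 → 1 ('a')
  [2] 0/2 → 2 ('ab')
  [3] 2/5 → 3 ('abb')
  [4] 5/10 → 1 ('a')
  [5] 10/15 → 1 ('a')
  [6] 15/25 → 0 ('')
  [7] 25/1 → 1 ('b')
  [8] 1/4 → 4 ('babb')
  [9] 4/24 → 1 ('b')
  [10] 24/3 → 2 ('bb')
  [11] 3/6 → 2 ('bb')
  [12] 6/17 → 3 ('bbd')
  [13] 17/21 → 1 ('b')
  [14] 21/7 → 1 ('b')
  [15] 7/12 → 2 ('bd')
  [16] 12/18 → 3 ('bdc')
  [17] 18/14 → 0 ('')
  [18] 14/20 → 1 ('c')
  [19] 20/11 → 2 ('cb')
  [20] 11/22 → 1 ('c')
  [21] 22/8 → 0 ('')
  [22] 8/23 → 1 ('d')
  [23] 23/16 → 3 ('dbb')
  [24] 16/13 → 1 ('d')
  [25] 13/19 → 2 ('dc')

[0, 1, 2, 3, 1, 1, 0, 1, 4, 1, 2, 2, 3, 1, 1, 2, 3, 0, 1, 2, 1, 0, 1, 3, 1, 2]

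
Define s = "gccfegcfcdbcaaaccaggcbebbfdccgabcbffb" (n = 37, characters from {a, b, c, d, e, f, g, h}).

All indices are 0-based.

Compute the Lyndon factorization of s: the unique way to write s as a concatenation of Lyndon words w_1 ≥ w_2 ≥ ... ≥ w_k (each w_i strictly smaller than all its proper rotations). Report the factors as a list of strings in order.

emit factor 1: 'g' (i=0, period=1)
emit factor 2: 'ccfegcfcd' (i=1, period=9)
emit factor 3: 'bc' (i=10, period=2)
emit factor 4: 'aaaccaggcbebbfdccgabcbffb' (i=12, period=25)

["g", "ccfegcfcd", "bc", "aaaccaggcbebbfdccgabcbffb"]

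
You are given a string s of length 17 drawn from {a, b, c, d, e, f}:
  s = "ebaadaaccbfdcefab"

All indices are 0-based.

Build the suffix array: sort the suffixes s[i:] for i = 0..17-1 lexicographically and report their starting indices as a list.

rank→(start, suffix):
  0 → (5, 'aaccbfdcefab')
  1 → (2, 'aadaaccbfdcefab')
  2 → (15, 'ab')
  3 → (6, 'accbfdcefab')
  4 → (3, 'adaaccbfdcefab')
  5 → (16, 'b')
  6 → (1, 'baadaaccbfdcefab')
  7 → (9, 'bfdcefab')
  8 → (8, 'cbfdcefab')
  9 → (7, 'ccbfdcefab')
  10 → (12, 'cefab')
  11 → (4, 'daaccbfdcefab')
  12 → (11, 'dcefab')
  13 → (0, 'ebaadaaccbfdcefab')
  14 → (13, 'efab')
  15 → (14, 'fab')
  16 → (10, 'fdcefab')

[5, 2, 15, 6, 3, 16, 1, 9, 8, 7, 12, 4, 11, 0, 13, 14, 10]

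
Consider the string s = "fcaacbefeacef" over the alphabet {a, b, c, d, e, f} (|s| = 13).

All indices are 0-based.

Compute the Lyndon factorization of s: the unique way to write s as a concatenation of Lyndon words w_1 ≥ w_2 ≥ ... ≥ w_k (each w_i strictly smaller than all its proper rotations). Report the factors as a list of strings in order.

emit factor 1: 'f' (i=0, period=1)
emit factor 2: 'c' (i=1, period=1)
emit factor 3: 'aacbefeacef' (i=2, period=11)

["f", "c", "aacbefeacef"]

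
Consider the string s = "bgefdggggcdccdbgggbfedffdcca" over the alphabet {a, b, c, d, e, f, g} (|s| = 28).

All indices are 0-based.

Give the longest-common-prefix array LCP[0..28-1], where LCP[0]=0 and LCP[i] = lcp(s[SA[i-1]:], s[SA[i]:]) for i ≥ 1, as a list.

[0, 0, 1, 2, 0, 1, 2, 1, 2, 0, 1, 3, 1, 1, 0, 1, 0, 2, 1, 1, 0, 1, 1, 1, 2, 2, 3, 3]

sorted suffixes:
  #0 SA[0]=27  'a'
  #1 SA[1]=18  'bfedffdcca'
  #2 SA[2]=0  'bgefdggggcdccdbgggbfedffdcca'
  #3 SA[3]=14  'bgggbfedffdcca'
  #4 SA[4]=26  'ca'
  #5 SA[5]=25  'cca'
  #6 SA[6]=11  'ccdbgggbfedffdcca'
  #7 SA[7]=12  'cdbgggbfedffdcca'
  #8 SA[8]=9  'cdccdbgggbfedffdcca'
  #9 SA[9]=13  'dbgggbfedffdcca'
  #10 SA[10]=24  'dcca'
  #11 SA[11]=10  'dccdbgggbfedffdcca'
  #12 SA[12]=21  'dffdcca'
  #13 SA[13]=4  'dggggcdccdbgggbfedffdcca'
  #14 SA[14]=20  'edffdcca'
  #15 SA[15]=2  'efdggggcdccdbgggbfedffdcca'
  #16 SA[16]=23  'fdcca'
  #17 SA[17]=3  'fdggggcdccdbgggbfedffdcca'
  #18 SA[18]=19  'fedffdcca'
  #19 SA[19]=22  'ffdcca'
  #20 SA[20]=17  'gbfedffdcca'
  #21 SA[21]=8  'gcdccdbgggbfedffdcca'
  #22 SA[22]=1  'gefdggggcdccdbgggbfedffdcca'
  #23 SA[23]=16  'ggbfedffdcca'
  #24 SA[24]=7  'ggcdccdbgggbfedffdcca'
  #25 SA[25]=15  'gggbfedffdcca'
  #26 SA[26]=6  'gggcdccdbgggbfedffdcca'
  #27 SA[27]=5  'ggggcdccdbgggbfedffdcca'

SA = [27, 18, 0, 14, 26, 25, 11, 12, 9, 13, 24, 10, 21, 4, 20, 2, 23, 3, 19, 22, 17, 8, 1, 16, 7, 15, 6, 5]
[i] adj suffixes → lcp
  [1] 27/18 → 0 ('')
  [2] 18/0 → 1 ('b')
  [3] 0/14 → 2 ('bg')
  [4] 14/26 → 0 ('')
  [5] 26/25 → 1 ('c')
  [6] 25/11 → 2 ('cc')
  [7] 11/12 → 1 ('c')
  [8] 12/9 → 2 ('cd')
  [9] 9/13 → 0 ('')
  [10] 13/24 → 1 ('d')
  [11] 24/10 → 3 ('dcc')
  [12] 10/21 → 1 ('d')
  [13] 21/4 → 1 ('d')
  [14] 4/20 → 0 ('')
  [15] 20/2 → 1 ('e')
  [16] 2/23 → 0 ('')
  [17] 23/3 → 2 ('fd')
  [18] 3/19 → 1 ('f')
  [19] 19/22 → 1 ('f')
  [20] 22/17 → 0 ('')
  [21] 17/8 → 1 ('g')
  [22] 8/1 → 1 ('g')
  [23] 1/16 → 1 ('g')
  [24] 16/7 → 2 ('gg')
  [25] 7/15 → 2 ('gg')
  [26] 15/6 → 3 ('ggg')
  [27] 6/5 → 3 ('ggg')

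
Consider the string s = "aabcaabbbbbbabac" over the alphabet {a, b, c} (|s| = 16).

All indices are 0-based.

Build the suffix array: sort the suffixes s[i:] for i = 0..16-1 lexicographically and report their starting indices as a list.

sorted suffixes:
  #0 SA[0]=4  'aabbbbbbabac'
  #1 SA[1]=0  'aabcaabbbbbbabac'
  #2 SA[2]=12  'abac'
  #3 SA[3]=5  'abbbbbbabac'
  #4 SA[4]=1  'abcaabbbbbbabac'
  #5 SA[5]=14  'ac'
  #6 SA[6]=11  'babac'
  #7 SA[7]=13  'bac'
  #8 SA[8]=10  'bbabac'
  #9 SA[9]=9  'bbbabac'
  #10 SA[10]=8  'bbbbabac'
  #11 SA[11]=7  'bbbbbabac'
  #12 SA[12]=6  'bbbbbbabac'
  #13 SA[13]=2  'bcaabbbbbbabac'
  #14 SA[14]=15  'c'
  #15 SA[15]=3  'caabbbbbbabac'

[4, 0, 12, 5, 1, 14, 11, 13, 10, 9, 8, 7, 6, 2, 15, 3]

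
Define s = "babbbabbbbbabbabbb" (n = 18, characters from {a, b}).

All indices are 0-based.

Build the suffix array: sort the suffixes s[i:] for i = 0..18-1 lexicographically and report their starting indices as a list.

rank | idx | suffix
   0 |  11 | abbabbb
   1 |  14 | abbb
   2 |   1 | abbbabbbbbabbabbb
   3 |   5 | abbbbbabbabbb
   4 |  17 | b
   5 |  10 | babbabbb
   6 |  13 | babbb
   7 |   0 | babbbabbbbbabbabbb
   8 |   4 | babbbbbabbabbb
   9 |  16 | bb
  10 |   9 | bbabbabbb
  11 |  12 | bbabbb
  12 |   3 | bbabbbbbabbabbb
  13 |  15 | bbb
  14 |   8 | bbbabbabbb
  15 |   2 | bbbabbbbbabbabbb
  16 |   7 | bbbbabbabbb
  17 |   6 | bbbbbabbabbb

[11, 14, 1, 5, 17, 10, 13, 0, 4, 16, 9, 12, 3, 15, 8, 2, 7, 6]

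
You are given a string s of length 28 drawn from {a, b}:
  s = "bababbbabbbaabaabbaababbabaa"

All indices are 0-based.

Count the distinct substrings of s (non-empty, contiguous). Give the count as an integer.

318

rank | idx | suffix
   0 |  27 | a
   1 |  26 | aa
   2 |  11 | aabaabbaababbabaa
   3 |  18 | aababbabaa
   4 |  14 | aabbaababbabaa
   5 |  24 | abaa
   6 |  12 | abaabbaababbabaa
   7 |  19 | ababbabaa
   8 |   1 | ababbbabbbaabaabbaababbabaa
   9 |  15 | abbaababbabaa
  10 |  21 | abbabaa
  11 |   7 | abbbaabaabbaababbabaa
  12 |   3 | abbbabbbaabaabbaababbabaa
  13 |  25 | baa
  14 |  10 | baabaabbaababbabaa
  15 |  17 | baababbabaa
  16 |  13 | baabbaababbabaa
  17 |  23 | babaa
  18 |   0 | bababbbabbbaabaabbaababbabaa
  19 |  20 | babbabaa
  20 |   6 | babbbaabaabbaababbabaa
  21 |   2 | babbbabbbaabaabbaababbabaa
  22 |   9 | bbaabaabbaababbabaa
  23 |  16 | bbaababbabaa
  24 |  22 | bbabaa
  25 |   5 | bbabbbaabaabbaababbabaa
  26 |   8 | bbbaabaabbaababbabaa
  27 |   4 | bbbabbbaabaabbaababbabaa

SA = [27, 26, 11, 18, 14, 24, 12, 19, 1, 15, 21, 7, 3, 25, 10, 17, 13, 23, 0, 20, 6, 2, 9, 16, 22, 5, 8, 4]
[i] adj suffixes → lcp
  [1] 27/26 → 1 ('a')
  [2] 26/11 → 2 ('aa')
  [3] 11/18 → 4 ('aaba')
  [4] 18/14 → 3 ('aab')
  [5] 14/24 → 1 ('a')
  [6] 24/12 → 4 ('abaa')
  [7] 12/19 → 3 ('aba')
  [8] 19/1 → 5 ('ababb')
  [9] 1/15 → 2 ('ab')
  [10] 15/21 → 4 ('abba')
  [11] 21/7 → 3 ('abb')
  [12] 7/3 → 5 ('abbba')
  [13] 3/25 → 0 ('')
  [14] 25/10 → 3 ('baa')
  [15] 10/17 → 5 ('baaba')
  [16] 17/13 → 4 ('baab')
  [17] 13/23 → 2 ('ba')
  [18] 23/0 → 4 ('baba')
  [19] 0/20 → 3 ('bab')
  [20] 20/6 → 4 ('babb')
  [21] 6/2 → 6 ('babbba')
  [22] 2/9 → 1 ('b')
  [23] 9/16 → 6 ('bbaaba')
  [24] 16/22 → 3 ('bba')
  [25] 22/5 → 4 ('bbab')
  [26] 5/8 → 2 ('bb')
  [27] 8/4 → 4 ('bbba')

n(n+1)/2 = 28·29/2 = 406
Σ LCP = 0 + 1 + 2 + 4 + 3 + 1 + 4 + 3 + 5 + 2 + 4 + 3 + 5 + 0 + 3 + 5 + 4 + 2 + 4 + 3 + 4 + 6 + 1 + 6 + 3 + 4 + 2 + 4 = 88
distinct = 406 − 88 = 318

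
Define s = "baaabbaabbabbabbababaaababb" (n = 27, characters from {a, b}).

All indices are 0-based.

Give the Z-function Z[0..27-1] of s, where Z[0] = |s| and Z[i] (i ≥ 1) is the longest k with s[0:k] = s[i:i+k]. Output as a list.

[27, 0, 0, 0, 1, 3, 0, 0, 1, 2, 0, 1, 2, 0, 1, 2, 0, 2, 0, 5, 0, 0, 0, 2, 0, 1, 1]

Z[0]=27
i=1: outside box; Z[1]=0
i=2: outside box; Z[2]=0
i=3: outside box; Z[3]=0
i=4: outside box; Z[4]=1 grow→box=[4,5)
i=5: outside box; Z[5]=3 grow→box=[5,8)
i=6: min(r-i=2, Z[1]=0)=0; Z[6]=0
i=7: min(r-i=1, Z[2]=0)=0; Z[7]=0
i=8: outside box; Z[8]=1 grow→box=[8,9)
i=9: outside box; Z[9]=2 grow→box=[9,11)
i=10: min(r-i=1, Z[1]=0)=0; Z[10]=0
i=11: outside box; Z[11]=1 grow→box=[11,12)
i=12: outside box; Z[12]=2 grow→box=[12,14)
i=13: min(r-i=1, Z[1]=0)=0; Z[13]=0
i=14: outside box; Z[14]=1 grow→box=[14,15)
i=15: outside box; Z[15]=2 grow→box=[15,17)
i=16: min(r-i=1, Z[1]=0)=0; Z[16]=0
i=17: outside box; Z[17]=2 grow→box=[17,19)
i=18: min(r-i=1, Z[1]=0)=0; Z[18]=0
i=19: outside box; Z[19]=5 grow→box=[19,24)
i=20: min(r-i=4, Z[1]=0)=0; Z[20]=0
i=21: min(r-i=3, Z[2]=0)=0; Z[21]=0
i=22: min(r-i=2, Z[3]=0)=0; Z[22]=0
i=23: min(r-i=1, Z[4]=1)=1; Z[23]=2 grow→box=[23,25)
i=24: min(r-i=1, Z[1]=0)=0; Z[24]=0
i=25: outside box; Z[25]=1 grow→box=[25,26)
i=26: outside box; Z[26]=1 grow→box=[26,27)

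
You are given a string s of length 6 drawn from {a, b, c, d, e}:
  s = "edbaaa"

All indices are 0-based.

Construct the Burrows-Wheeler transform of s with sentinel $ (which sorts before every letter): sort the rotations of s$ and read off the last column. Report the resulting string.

rank  rotation last
    0  $edbaaa  a
    1  a$edbaa  a
    2  aa$edba  a
    3  aaa$edb  b
    4  baaa$ed  d
    5  dbaaa$e  e
    6  edbaaa$  $

aaabde$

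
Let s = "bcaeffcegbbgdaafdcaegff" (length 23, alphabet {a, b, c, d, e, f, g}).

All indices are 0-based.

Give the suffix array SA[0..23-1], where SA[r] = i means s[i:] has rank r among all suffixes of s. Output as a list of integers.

[13, 2, 18, 14, 9, 0, 10, 1, 17, 6, 12, 16, 3, 7, 19, 22, 5, 15, 21, 4, 8, 11, 20]

rank | idx | suffix
   0 |  13 | aafdcaegff
   1 |   2 | aeffcegbbgdaafdcaegff
   2 |  18 | aegff
   3 |  14 | afdcaegff
   4 |   9 | bbgdaafdcaegff
   5 |   0 | bcaeffcegbbgdaafdcaegff
   6 |  10 | bgdaafdcaegff
   7 |   1 | caeffcegbbgdaafdcaegff
   8 |  17 | caegff
   9 |   6 | cegbbgdaafdcaegff
  10 |  12 | daafdcaegff
  11 |  16 | dcaegff
  12 |   3 | effcegbbgdaafdcaegff
  13 |   7 | egbbgdaafdcaegff
  14 |  19 | egff
  15 |  22 | f
  16 |   5 | fcegbbgdaafdcaegff
  17 |  15 | fdcaegff
  18 |  21 | ff
  19 |   4 | ffcegbbgdaafdcaegff
  20 |   8 | gbbgdaafdcaegff
  21 |  11 | gdaafdcaegff
  22 |  20 | gff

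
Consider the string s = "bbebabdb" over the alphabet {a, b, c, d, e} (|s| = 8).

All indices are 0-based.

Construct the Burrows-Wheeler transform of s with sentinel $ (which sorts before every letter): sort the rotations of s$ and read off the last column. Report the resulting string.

rank  rotation   last
    0  $bbebabdb  b
    1  abdb$bbeb  b
    2  b$bbebabd  d
    3  babdb$bbe  e
    4  bbebabdb$  $
    5  bdb$bbeba  a
    6  bebabdb$b  b
    7  db$bbebab  b
    8  ebabdb$bb  b

bbde$abbb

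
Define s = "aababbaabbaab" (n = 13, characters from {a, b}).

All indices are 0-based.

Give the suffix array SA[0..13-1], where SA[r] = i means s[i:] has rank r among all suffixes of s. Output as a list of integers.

rank→(start, suffix):
  0 → (10, 'aab')
  1 → (0, 'aababbaabbaab')
  2 → (6, 'aabbaab')
  3 → (11, 'ab')
  4 → (1, 'ababbaabbaab')
  5 → (7, 'abbaab')
  6 → (3, 'abbaabbaab')
  7 → (12, 'b')
  8 → (9, 'baab')
  9 → (5, 'baabbaab')
  10 → (2, 'babbaabbaab')
  11 → (8, 'bbaab')
  12 → (4, 'bbaabbaab')

[10, 0, 6, 11, 1, 7, 3, 12, 9, 5, 2, 8, 4]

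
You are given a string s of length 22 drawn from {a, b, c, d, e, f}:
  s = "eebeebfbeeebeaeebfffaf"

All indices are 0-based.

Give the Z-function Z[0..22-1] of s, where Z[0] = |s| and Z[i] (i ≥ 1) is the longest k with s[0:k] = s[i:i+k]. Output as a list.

Z[0]=22
i=1: outside box; Z[1]=1 scan→box=[1,2)
i=2: outside box; Z[2]=0
i=3: outside box; Z[3]=3 scan→box=[3,6)
i=4: min(r-i=2, Z[1]=1)=1; Z[4]=1
i=5: min(r-i=1, Z[2]=0)=0; Z[5]=0
i=6: outside box; Z[6]=0
i=7: outside box; Z[7]=0
i=8: outside box; Z[8]=2 scan→box=[8,10)
i=9: min(r-i=1, Z[1]=1)=1; Z[9]=4 scan→box=[9,13)
i=10: min(r-i=3, Z[1]=1)=1; Z[10]=1
i=11: min(r-i=2, Z[2]=0)=0; Z[11]=0
i=12: min(r-i=1, Z[3]=3)=1; Z[12]=1
i=13: outside box; Z[13]=0
i=14: outside box; Z[14]=3 scan→box=[14,17)
i=15: min(r-i=2, Z[1]=1)=1; Z[15]=1
i=16: min(r-i=1, Z[2]=0)=0; Z[16]=0
i=17: outside box; Z[17]=0
i=18: outside box; Z[18]=0
i=19: outside box; Z[19]=0
i=20: outside box; Z[20]=0
i=21: outside box; Z[21]=0

[22, 1, 0, 3, 1, 0, 0, 0, 2, 4, 1, 0, 1, 0, 3, 1, 0, 0, 0, 0, 0, 0]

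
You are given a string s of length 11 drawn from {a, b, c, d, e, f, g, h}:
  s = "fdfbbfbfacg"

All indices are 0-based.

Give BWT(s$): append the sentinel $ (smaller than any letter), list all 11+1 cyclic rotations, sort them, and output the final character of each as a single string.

gfffbafbdb$c

rank  rotation      last
    0  $fdfbbfbfacg  g
    1  acg$fdfbbfbf  f
    2  bbfbfacg$fdf  f
    3  bfacg$fdfbbf  f
    4  bfbfacg$fdfb  b
    5  cg$fdfbbfbfa  a
    6  dfbbfbfacg$f  f
    7  facg$fdfbbfb  b
    8  fbbfbfacg$fd  d
    9  fbfacg$fdfbb  b
   10  fdfbbfbfacg$  $
   11  g$fdfbbfbfac  c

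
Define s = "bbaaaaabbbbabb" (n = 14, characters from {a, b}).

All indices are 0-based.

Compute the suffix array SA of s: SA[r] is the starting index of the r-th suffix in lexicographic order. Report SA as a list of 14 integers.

rank→(start, suffix):
  0 → (2, 'aaaaabbbbabb')
  1 → (3, 'aaaabbbbabb')
  2 → (4, 'aaabbbbabb')
  3 → (5, 'aabbbbabb')
  4 → (11, 'abb')
  5 → (6, 'abbbbabb')
  6 → (13, 'b')
  7 → (1, 'baaaaabbbbabb')
  8 → (10, 'babb')
  9 → (12, 'bb')
  10 → (0, 'bbaaaaabbbbabb')
  11 → (9, 'bbabb')
  12 → (8, 'bbbabb')
  13 → (7, 'bbbbabb')

[2, 3, 4, 5, 11, 6, 13, 1, 10, 12, 0, 9, 8, 7]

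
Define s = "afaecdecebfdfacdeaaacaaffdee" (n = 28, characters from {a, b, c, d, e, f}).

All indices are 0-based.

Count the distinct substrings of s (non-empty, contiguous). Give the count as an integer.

rank→(start, suffix):
  0 → (17, 'aaacaaffdee')
  1 → (18, 'aacaaffdee')
  2 → (21, 'aaffdee')
  3 → (19, 'acaaffdee')
  4 → (13, 'acdeaaacaaffdee')
  5 → (2, 'aecdecebfdfacdeaaacaaffdee')
  6 → (0, 'afaecdecebfdfacdeaaacaaffdee')
  7 → (22, 'affdee')
  8 → (9, 'bfdfacdeaaacaaffdee')
  9 → (20, 'caaffdee')
  10 → (14, 'cdeaaacaaffdee')
  11 → (4, 'cdecebfdfacdeaaacaaffdee')
  12 → (7, 'cebfdfacdeaaacaaffdee')
  13 → (15, 'deaaacaaffdee')
  14 → (5, 'decebfdfacdeaaacaaffdee')
  15 → (25, 'dee')
  16 → (11, 'dfacdeaaacaaffdee')
  17 → (27, 'e')
  18 → (16, 'eaaacaaffdee')
  19 → (8, 'ebfdfacdeaaacaaffdee')
  20 → (3, 'ecdecebfdfacdeaaacaaffdee')
  21 → (6, 'ecebfdfacdeaaacaaffdee')
  22 → (26, 'ee')
  23 → (12, 'facdeaaacaaffdee')
  24 → (1, 'faecdecebfdfacdeaaacaaffdee')
  25 → (24, 'fdee')
  26 → (10, 'fdfacdeaaacaaffdee')
  27 → (23, 'ffdee')

SA = [17, 18, 21, 19, 13, 2, 0, 22, 9, 20, 14, 4, 7, 15, 5, 25, 11, 27, 16, 8, 3, 6, 26, 12, 1, 24, 10, 23]
i: (SA[i-1],SA[i]) lcp shared
  1: (17,18) 2 'aa'
  2: (18,21) 2 'aa'
  3: (21,19) 1 'a'
  4: (19,13) 2 'ac'
  5: (13,2) 1 'a'
  6: (2,0) 1 'a'
  7: (0,22) 2 'af'
  8: (22,9) 0 ''
  9: (9,20) 0 ''
  10: (20,14) 1 'c'
  11: (14,4) 3 'cde'
  12: (4,7) 1 'c'
  13: (7,15) 0 ''
  14: (15,5) 2 'de'
  15: (5,25) 2 'de'
  16: (25,11) 1 'd'
  17: (11,27) 0 ''
  18: (27,16) 1 'e'
  19: (16,8) 1 'e'
  20: (8,3) 1 'e'
  21: (3,6) 2 'ec'
  22: (6,26) 1 'e'
  23: (26,12) 0 ''
  24: (12,1) 2 'fa'
  25: (1,24) 1 'f'
  26: (24,10) 2 'fd'
  27: (10,23) 1 'f'

n(n+1)/2 = 28·29/2 = 406
Σ LCP = 0 + 2 + 2 + 1 + 2 + 1 + 1 + 2 + 0 + 0 + 1 + 3 + 1 + 0 + 2 + 2 + 1 + 0 + 1 + 1 + 1 + 2 + 1 + 0 + 2 + 1 + 2 + 1 = 33
distinct = 406 − 33 = 373

373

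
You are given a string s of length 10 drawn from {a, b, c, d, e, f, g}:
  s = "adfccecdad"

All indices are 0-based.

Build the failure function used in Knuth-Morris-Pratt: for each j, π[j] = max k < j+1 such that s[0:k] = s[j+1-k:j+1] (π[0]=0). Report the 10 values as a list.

π[0] = 0
j=1 s[j]='d': π[1]=0 (border '')
j=2 s[j]='f': π[2]=0 (border '')
j=3 s[j]='c': π[3]=0 (border '')
j=4 s[j]='c': π[4]=0 (border '')
j=5 s[j]='e': π[5]=0 (border '')
j=6 s[j]='c': π[6]=0 (border '')
j=7 s[j]='d': π[7]=0 (border '')
j=8 s[j]='a': π[8]=1 (border 'a')
j=9 s[j]='d': π[9]=2 (border 'ad')

[0, 0, 0, 0, 0, 0, 0, 0, 1, 2]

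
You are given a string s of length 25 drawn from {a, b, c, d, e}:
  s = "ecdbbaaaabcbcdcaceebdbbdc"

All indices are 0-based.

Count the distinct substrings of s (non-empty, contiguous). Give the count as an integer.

rank | idx | suffix
   0 |   5 | aaaabcbcdcaceebdbbdc
   1 |   6 | aaabcbcdcaceebdbbdc
   2 |   7 | aabcbcdcaceebdbbdc
   3 |   8 | abcbcdcaceebdbbdc
   4 |  15 | aceebdbbdc
   5 |   4 | baaaabcbcdcaceebdbbdc
   6 |   3 | bbaaaabcbcdcaceebdbbdc
   7 |  21 | bbdc
   8 |   9 | bcbcdcaceebdbbdc
   9 |  11 | bcdcaceebdbbdc
  10 |  19 | bdbbdc
  11 |  22 | bdc
  12 |  24 | c
  13 |  14 | caceebdbbdc
  14 |  10 | cbcdcaceebdbbdc
  15 |   1 | cdbbaaaabcbcdcaceebdbbdc
  16 |  12 | cdcaceebdbbdc
  17 |  16 | ceebdbbdc
  18 |   2 | dbbaaaabcbcdcaceebdbbdc
  19 |  20 | dbbdc
  20 |  23 | dc
  21 |  13 | dcaceebdbbdc
  22 |  18 | ebdbbdc
  23 |   0 | ecdbbaaaabcbcdcaceebdbbdc
  24 |  17 | eebdbbdc

SA = [5, 6, 7, 8, 15, 4, 3, 21, 9, 11, 19, 22, 24, 14, 10, 1, 12, 16, 2, 20, 23, 13, 18, 0, 17]
rank  pair      lcp
   1  s[5:],s[6:]  3  'aaa'
   2  s[6:],s[7:]  2  'aa'
   3  s[7:],s[8:]  1  'a'
   4  s[8:],s[15:]  1  'a'
   5  s[15:],s[4:]  0  ''
   6  s[4:],s[3:]  1  'b'
   7  s[3:],s[21:]  2  'bb'
   8  s[21:],s[9:]  1  'b'
   9  s[9:],s[11:]  2  'bc'
  10  s[11:],s[19:]  1  'b'
  11  s[19:],s[22:]  2  'bd'
  12  s[22:],s[24:]  0  ''
  13  s[24:],s[14:]  1  'c'
  14  s[14:],s[10:]  1  'c'
  15  s[10:],s[1:]  1  'c'
  16  s[1:],s[12:]  2  'cd'
  17  s[12:],s[16:]  1  'c'
  18  s[16:],s[2:]  0  ''
  19  s[2:],s[20:]  3  'dbb'
  20  s[20:],s[23:]  1  'd'
  21  s[23:],s[13:]  2  'dc'
  22  s[13:],s[18:]  0  ''
  23  s[18:],s[0:]  1  'e'
  24  s[0:],s[17:]  1  'e'

n(n+1)/2 = 25·26/2 = 325
Σ LCP = 0 + 3 + 2 + 1 + 1 + 0 + 1 + 2 + 1 + 2 + 1 + 2 + 0 + 1 + 1 + 1 + 2 + 1 + 0 + 3 + 1 + 2 + 0 + 1 + 1 = 30
distinct = 325 − 30 = 295

295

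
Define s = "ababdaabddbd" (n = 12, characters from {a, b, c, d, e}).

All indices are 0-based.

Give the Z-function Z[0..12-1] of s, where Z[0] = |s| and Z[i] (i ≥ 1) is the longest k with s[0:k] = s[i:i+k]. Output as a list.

Z[0]=12
i=1: fresh scan; Z[1]=0
i=2: fresh scan; Z[2]=2 grow→box=[2,4)
i=3: min(r-i=1, Z[1]=0)=0; Z[3]=0
i=4: fresh scan; Z[4]=0
i=5: fresh scan; Z[5]=1 grow→box=[5,6)
i=6: fresh scan; Z[6]=2 grow→box=[6,8)
i=7: min(r-i=1, Z[1]=0)=0; Z[7]=0
i=8: fresh scan; Z[8]=0
i=9: fresh scan; Z[9]=0
i=10: fresh scan; Z[10]=0
i=11: fresh scan; Z[11]=0

[12, 0, 2, 0, 0, 1, 2, 0, 0, 0, 0, 0]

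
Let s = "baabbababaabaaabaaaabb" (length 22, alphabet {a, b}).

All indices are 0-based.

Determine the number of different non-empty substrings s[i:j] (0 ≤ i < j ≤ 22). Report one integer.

rank | idx | suffix
   0 |  16 | aaaabb
   1 |  12 | aaabaaaabb
   2 |  17 | aaabb
   3 |  13 | aabaaaabb
   4 |   9 | aabaaabaaaabb
   5 |  18 | aabb
   6 |   1 | aabbababaabaaabaaaabb
   7 |  14 | abaaaabb
   8 |  10 | abaaabaaaabb
   9 |   7 | abaabaaabaaaabb
  10 |   5 | ababaabaaabaaaabb
  11 |  19 | abb
  12 |   2 | abbababaabaaabaaaabb
  13 |  21 | b
  14 |  15 | baaaabb
  15 |  11 | baaabaaaabb
  16 |   8 | baabaaabaaaabb
  17 |   0 | baabbababaabaaabaaaabb
  18 |   6 | babaabaaabaaaabb
  19 |   4 | bababaabaaabaaaabb
  20 |  20 | bb
  21 |   3 | bbababaabaaabaaaabb

SA = [16, 12, 17, 13, 9, 18, 1, 14, 10, 7, 5, 19, 2, 21, 15, 11, 8, 0, 6, 4, 20, 3]
i: (SA[i-1],SA[i]) lcp shared
  1: (16,12) 3 'aaa'
  2: (12,17) 4 'aaab'
  3: (17,13) 2 'aa'
  4: (13,9) 6 'aabaaa'
  5: (9,18) 3 'aab'
  6: (18,1) 4 'aabb'
  7: (1,14) 1 'a'
  8: (14,10) 5 'abaaa'
  9: (10,7) 4 'abaa'
  10: (7,5) 3 'aba'
  11: (5,19) 2 'ab'
  12: (19,2) 3 'abb'
  13: (2,21) 0 ''
  14: (21,15) 1 'b'
  15: (15,11) 4 'baaa'
  16: (11,8) 3 'baa'
  17: (8,0) 4 'baab'
  18: (0,6) 2 'ba'
  19: (6,4) 4 'baba'
  20: (4,20) 1 'b'
  21: (20,3) 2 'bb'

n(n+1)/2 = 22·23/2 = 253
Σ LCP = 0 + 3 + 4 + 2 + 6 + 3 + 4 + 1 + 5 + 4 + 3 + 2 + 3 + 0 + 1 + 4 + 3 + 4 + 2 + 4 + 1 + 2 = 61
distinct = 253 − 61 = 192

192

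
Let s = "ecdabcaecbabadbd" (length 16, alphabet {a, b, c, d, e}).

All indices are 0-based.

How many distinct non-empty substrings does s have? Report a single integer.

122

rank→(start, suffix):
  0 → (10, 'abadbd')
  1 → (3, 'abcaecbabadbd')
  2 → (12, 'adbd')
  3 → (6, 'aecbabadbd')
  4 → (9, 'babadbd')
  5 → (11, 'badbd')
  6 → (4, 'bcaecbabadbd')
  7 → (14, 'bd')
  8 → (5, 'caecbabadbd')
  9 → (8, 'cbabadbd')
  10 → (1, 'cdabcaecbabadbd')
  11 → (15, 'd')
  12 → (2, 'dabcaecbabadbd')
  13 → (13, 'dbd')
  14 → (7, 'ecbabadbd')
  15 → (0, 'ecdabcaecbabadbd')

SA = [10, 3, 12, 6, 9, 11, 4, 14, 5, 8, 1, 15, 2, 13, 7, 0]
i: (SA[i-1],SA[i]) lcp shared
  1: (10,3) 2 'ab'
  2: (3,12) 1 'a'
  3: (12,6) 1 'a'
  4: (6,9) 0 ''
  5: (9,11) 2 'ba'
  6: (11,4) 1 'b'
  7: (4,14) 1 'b'
  8: (14,5) 0 ''
  9: (5,8) 1 'c'
  10: (8,1) 1 'c'
  11: (1,15) 0 ''
  12: (15,2) 1 'd'
  13: (2,13) 1 'd'
  14: (13,7) 0 ''
  15: (7,0) 2 'ec'

n(n+1)/2 = 16·17/2 = 136
Σ LCP = 0 + 2 + 1 + 1 + 0 + 2 + 1 + 1 + 0 + 1 + 1 + 0 + 1 + 1 + 0 + 2 = 14
distinct = 136 − 14 = 122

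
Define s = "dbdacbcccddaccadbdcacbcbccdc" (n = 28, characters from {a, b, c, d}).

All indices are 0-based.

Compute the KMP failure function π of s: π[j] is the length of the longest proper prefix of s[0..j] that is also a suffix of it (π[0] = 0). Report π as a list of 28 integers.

π[0] = 0
j=1 s[j]='b': π[1]=0 (border '')
j=2 s[j]='d': π[2]=1 (border 'd')
j=3 s[j]='a': k: 1→0; π[3]=0 (border '')
j=4 s[j]='c': π[4]=0 (border '')
j=5 s[j]='b': π[5]=0 (border '')
j=6 s[j]='c': π[6]=0 (border '')
j=7 s[j]='c': π[7]=0 (border '')
j=8 s[j]='c': π[8]=0 (border '')
j=9 s[j]='d': π[9]=1 (border 'd')
j=10 s[j]='d': k: 1→0; π[10]=1 (border 'd')
j=11 s[j]='a': k: 1→0; π[11]=0 (border '')
j=12 s[j]='c': π[12]=0 (border '')
j=13 s[j]='c': π[13]=0 (border '')
j=14 s[j]='a': π[14]=0 (border '')
j=15 s[j]='d': π[15]=1 (border 'd')
j=16 s[j]='b': π[16]=2 (border 'db')
j=17 s[j]='d': π[17]=3 (border 'dbd')
j=18 s[j]='c': k: 3→1→0; π[18]=0 (border '')
j=19 s[j]='a': π[19]=0 (border '')
j=20 s[j]='c': π[20]=0 (border '')
j=21 s[j]='b': π[21]=0 (border '')
j=22 s[j]='c': π[22]=0 (border '')
j=23 s[j]='b': π[23]=0 (border '')
j=24 s[j]='c': π[24]=0 (border '')
j=25 s[j]='c': π[25]=0 (border '')
j=26 s[j]='d': π[26]=1 (border 'd')
j=27 s[j]='c': k: 1→0; π[27]=0 (border '')

[0, 0, 1, 0, 0, 0, 0, 0, 0, 1, 1, 0, 0, 0, 0, 1, 2, 3, 0, 0, 0, 0, 0, 0, 0, 0, 1, 0]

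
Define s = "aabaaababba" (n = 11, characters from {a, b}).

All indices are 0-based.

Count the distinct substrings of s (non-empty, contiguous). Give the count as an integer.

48

rank→(start, suffix):
  0 → (10, 'a')
  1 → (3, 'aaababba')
  2 → (0, 'aabaaababba')
  3 → (4, 'aababba')
  4 → (1, 'abaaababba')
  5 → (5, 'ababba')
  6 → (7, 'abba')
  7 → (9, 'ba')
  8 → (2, 'baaababba')
  9 → (6, 'babba')
  10 → (8, 'bba')

SA = [10, 3, 0, 4, 1, 5, 7, 9, 2, 6, 8]
[i] adj suffixes → lcp
  [1] 10/3 → 1 ('a')
  [2] 3/0 → 2 ('aa')
  [3] 0/4 → 4 ('aaba')
  [4] 4/1 → 1 ('a')
  [5] 1/5 → 3 ('aba')
  [6] 5/7 → 2 ('ab')
  [7] 7/9 → 0 ('')
  [8] 9/2 → 2 ('ba')
  [9] 2/6 → 2 ('ba')
  [10] 6/8 → 1 ('b')

n(n+1)/2 = 11·12/2 = 66
Σ LCP = 0 + 1 + 2 + 4 + 1 + 3 + 2 + 0 + 2 + 2 + 1 = 18
distinct = 66 − 18 = 48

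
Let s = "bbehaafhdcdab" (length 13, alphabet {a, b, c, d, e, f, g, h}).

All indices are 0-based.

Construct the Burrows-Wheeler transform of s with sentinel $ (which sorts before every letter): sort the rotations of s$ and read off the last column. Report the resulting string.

rank  rotation        last
    0  $bbehaafhdcdab  b
    1  aafhdcdab$bbeh  h
    2  ab$bbehaafhdcd  d
    3  afhdcdab$bbeha  a
    4  b$bbehaafhdcda  a
    5  bbehaafhdcdab$  $
    6  behaafhdcdab$b  b
    7  cdab$bbehaafhd  d
    8  dab$bbehaafhdc  c
    9  dcdab$bbehaafh  h
   10  ehaafhdcdab$bb  b
   11  fhdcdab$bbehaa  a
   12  haafhdcdab$bbe  e
   13  hdcdab$bbehaaf  f

bhdaa$bdchbaef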